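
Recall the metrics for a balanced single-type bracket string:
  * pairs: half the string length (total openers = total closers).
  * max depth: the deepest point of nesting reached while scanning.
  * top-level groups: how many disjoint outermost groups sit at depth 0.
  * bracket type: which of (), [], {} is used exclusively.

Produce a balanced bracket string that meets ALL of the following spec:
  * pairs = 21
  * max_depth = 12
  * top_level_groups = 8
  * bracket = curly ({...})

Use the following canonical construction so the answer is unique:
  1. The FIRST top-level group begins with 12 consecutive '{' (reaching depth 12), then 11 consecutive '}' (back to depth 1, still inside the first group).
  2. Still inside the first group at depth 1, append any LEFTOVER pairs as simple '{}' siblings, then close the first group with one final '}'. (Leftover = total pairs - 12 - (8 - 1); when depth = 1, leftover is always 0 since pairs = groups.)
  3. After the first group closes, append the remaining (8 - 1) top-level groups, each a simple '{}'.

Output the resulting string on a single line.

Spec: pairs=21 depth=12 groups=8
Leftover pairs = 21 - 12 - (8-1) = 2
First group: deep chain of depth 12 + 2 sibling pairs
Remaining 7 groups: simple '{}' each

Answer: {{{{{{{{{{{{}}}}}}}}}}}{}{}}{}{}{}{}{}{}{}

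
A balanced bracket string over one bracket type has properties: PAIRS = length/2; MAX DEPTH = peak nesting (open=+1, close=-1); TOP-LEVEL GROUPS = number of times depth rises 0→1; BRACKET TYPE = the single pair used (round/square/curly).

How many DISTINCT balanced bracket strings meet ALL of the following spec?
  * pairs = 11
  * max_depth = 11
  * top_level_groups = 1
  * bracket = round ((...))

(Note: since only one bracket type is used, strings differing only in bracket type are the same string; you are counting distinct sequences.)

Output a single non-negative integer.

Spec: pairs=11 depth=11 groups=1
Count(depth <= 11) = 16796
Count(depth <= 10) = 16795
Count(depth == 11) = 16796 - 16795 = 1

Answer: 1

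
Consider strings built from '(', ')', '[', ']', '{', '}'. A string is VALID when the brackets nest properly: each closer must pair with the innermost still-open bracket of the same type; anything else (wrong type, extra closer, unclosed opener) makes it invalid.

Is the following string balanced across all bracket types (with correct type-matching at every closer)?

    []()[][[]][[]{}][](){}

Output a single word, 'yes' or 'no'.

Answer: yes

Derivation:
pos 0: push '['; stack = [
pos 1: ']' matches '['; pop; stack = (empty)
pos 2: push '('; stack = (
pos 3: ')' matches '('; pop; stack = (empty)
pos 4: push '['; stack = [
pos 5: ']' matches '['; pop; stack = (empty)
pos 6: push '['; stack = [
pos 7: push '['; stack = [[
pos 8: ']' matches '['; pop; stack = [
pos 9: ']' matches '['; pop; stack = (empty)
pos 10: push '['; stack = [
pos 11: push '['; stack = [[
pos 12: ']' matches '['; pop; stack = [
pos 13: push '{'; stack = [{
pos 14: '}' matches '{'; pop; stack = [
pos 15: ']' matches '['; pop; stack = (empty)
pos 16: push '['; stack = [
pos 17: ']' matches '['; pop; stack = (empty)
pos 18: push '('; stack = (
pos 19: ')' matches '('; pop; stack = (empty)
pos 20: push '{'; stack = {
pos 21: '}' matches '{'; pop; stack = (empty)
end: stack empty → VALID
Verdict: properly nested → yes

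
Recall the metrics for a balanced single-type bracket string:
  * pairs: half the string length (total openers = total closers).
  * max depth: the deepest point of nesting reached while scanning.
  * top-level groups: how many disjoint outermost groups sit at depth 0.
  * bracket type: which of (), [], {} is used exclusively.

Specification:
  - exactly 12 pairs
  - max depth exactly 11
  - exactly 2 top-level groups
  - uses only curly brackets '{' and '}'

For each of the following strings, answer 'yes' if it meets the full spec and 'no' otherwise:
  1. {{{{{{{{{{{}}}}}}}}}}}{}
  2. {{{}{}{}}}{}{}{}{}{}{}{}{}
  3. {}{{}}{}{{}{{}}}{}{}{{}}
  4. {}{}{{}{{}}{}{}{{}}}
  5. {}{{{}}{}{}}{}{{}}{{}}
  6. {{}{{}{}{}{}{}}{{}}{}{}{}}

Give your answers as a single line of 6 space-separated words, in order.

String 1 '{{{{{{{{{{{}}}}}}}}}}}{}': depth seq [1 2 3 4 5 6 7 8 9 10 11 10 9 8 7 6 5 4 3 2 1 0 1 0]
  -> pairs=12 depth=11 groups=2 -> yes
String 2 '{{{}{}{}}}{}{}{}{}{}{}{}{}': depth seq [1 2 3 2 3 2 3 2 1 0 1 0 1 0 1 0 1 0 1 0 1 0 1 0 1 0]
  -> pairs=13 depth=3 groups=9 -> no
String 3 '{}{{}}{}{{}{{}}}{}{}{{}}': depth seq [1 0 1 2 1 0 1 0 1 2 1 2 3 2 1 0 1 0 1 0 1 2 1 0]
  -> pairs=12 depth=3 groups=7 -> no
String 4 '{}{}{{}{{}}{}{}{{}}}': depth seq [1 0 1 0 1 2 1 2 3 2 1 2 1 2 1 2 3 2 1 0]
  -> pairs=10 depth=3 groups=3 -> no
String 5 '{}{{{}}{}{}}{}{{}}{{}}': depth seq [1 0 1 2 3 2 1 2 1 2 1 0 1 0 1 2 1 0 1 2 1 0]
  -> pairs=11 depth=3 groups=5 -> no
String 6 '{{}{{}{}{}{}{}}{{}}{}{}{}}': depth seq [1 2 1 2 3 2 3 2 3 2 3 2 3 2 1 2 3 2 1 2 1 2 1 2 1 0]
  -> pairs=13 depth=3 groups=1 -> no

Answer: yes no no no no no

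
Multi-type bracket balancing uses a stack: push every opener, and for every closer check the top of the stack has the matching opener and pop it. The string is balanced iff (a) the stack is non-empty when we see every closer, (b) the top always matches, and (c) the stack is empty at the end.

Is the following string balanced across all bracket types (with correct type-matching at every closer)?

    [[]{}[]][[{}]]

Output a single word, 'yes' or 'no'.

pos 0: push '['; stack = [
pos 1: push '['; stack = [[
pos 2: ']' matches '['; pop; stack = [
pos 3: push '{'; stack = [{
pos 4: '}' matches '{'; pop; stack = [
pos 5: push '['; stack = [[
pos 6: ']' matches '['; pop; stack = [
pos 7: ']' matches '['; pop; stack = (empty)
pos 8: push '['; stack = [
pos 9: push '['; stack = [[
pos 10: push '{'; stack = [[{
pos 11: '}' matches '{'; pop; stack = [[
pos 12: ']' matches '['; pop; stack = [
pos 13: ']' matches '['; pop; stack = (empty)
end: stack empty → VALID
Verdict: properly nested → yes

Answer: yes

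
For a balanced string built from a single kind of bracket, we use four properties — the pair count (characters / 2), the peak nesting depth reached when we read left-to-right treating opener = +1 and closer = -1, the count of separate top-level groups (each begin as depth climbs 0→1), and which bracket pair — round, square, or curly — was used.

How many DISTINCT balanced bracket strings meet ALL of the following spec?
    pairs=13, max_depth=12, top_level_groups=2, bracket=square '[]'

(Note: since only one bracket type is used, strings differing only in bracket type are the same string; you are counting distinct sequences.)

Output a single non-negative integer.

Spec: pairs=13 depth=12 groups=2
Count(depth <= 12) = 208012
Count(depth <= 11) = 208010
Count(depth == 12) = 208012 - 208010 = 2

Answer: 2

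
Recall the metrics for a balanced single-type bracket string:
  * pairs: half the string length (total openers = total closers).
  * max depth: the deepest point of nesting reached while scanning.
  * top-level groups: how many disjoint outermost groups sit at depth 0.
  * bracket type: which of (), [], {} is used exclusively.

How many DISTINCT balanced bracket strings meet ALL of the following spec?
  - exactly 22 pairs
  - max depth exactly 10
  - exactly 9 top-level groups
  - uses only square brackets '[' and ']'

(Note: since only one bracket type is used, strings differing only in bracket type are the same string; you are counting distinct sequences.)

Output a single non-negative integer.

Spec: pairs=22 depth=10 groups=9
Count(depth <= 10) = 379585656
Count(depth <= 9) = 379314999
Count(depth == 10) = 379585656 - 379314999 = 270657

Answer: 270657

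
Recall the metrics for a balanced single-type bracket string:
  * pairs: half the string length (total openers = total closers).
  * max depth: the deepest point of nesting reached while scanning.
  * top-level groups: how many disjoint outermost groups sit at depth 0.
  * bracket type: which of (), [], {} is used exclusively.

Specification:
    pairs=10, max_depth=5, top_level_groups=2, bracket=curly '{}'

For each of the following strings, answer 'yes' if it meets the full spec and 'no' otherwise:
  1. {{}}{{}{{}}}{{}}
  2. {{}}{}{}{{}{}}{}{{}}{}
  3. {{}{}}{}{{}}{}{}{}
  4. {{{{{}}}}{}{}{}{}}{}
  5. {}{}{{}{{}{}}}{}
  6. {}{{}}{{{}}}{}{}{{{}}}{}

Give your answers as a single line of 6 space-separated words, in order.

Answer: no no no yes no no

Derivation:
String 1 '{{}}{{}{{}}}{{}}': depth seq [1 2 1 0 1 2 1 2 3 2 1 0 1 2 1 0]
  -> pairs=8 depth=3 groups=3 -> no
String 2 '{{}}{}{}{{}{}}{}{{}}{}': depth seq [1 2 1 0 1 0 1 0 1 2 1 2 1 0 1 0 1 2 1 0 1 0]
  -> pairs=11 depth=2 groups=7 -> no
String 3 '{{}{}}{}{{}}{}{}{}': depth seq [1 2 1 2 1 0 1 0 1 2 1 0 1 0 1 0 1 0]
  -> pairs=9 depth=2 groups=6 -> no
String 4 '{{{{{}}}}{}{}{}{}}{}': depth seq [1 2 3 4 5 4 3 2 1 2 1 2 1 2 1 2 1 0 1 0]
  -> pairs=10 depth=5 groups=2 -> yes
String 5 '{}{}{{}{{}{}}}{}': depth seq [1 0 1 0 1 2 1 2 3 2 3 2 1 0 1 0]
  -> pairs=8 depth=3 groups=4 -> no
String 6 '{}{{}}{{{}}}{}{}{{{}}}{}': depth seq [1 0 1 2 1 0 1 2 3 2 1 0 1 0 1 0 1 2 3 2 1 0 1 0]
  -> pairs=12 depth=3 groups=7 -> no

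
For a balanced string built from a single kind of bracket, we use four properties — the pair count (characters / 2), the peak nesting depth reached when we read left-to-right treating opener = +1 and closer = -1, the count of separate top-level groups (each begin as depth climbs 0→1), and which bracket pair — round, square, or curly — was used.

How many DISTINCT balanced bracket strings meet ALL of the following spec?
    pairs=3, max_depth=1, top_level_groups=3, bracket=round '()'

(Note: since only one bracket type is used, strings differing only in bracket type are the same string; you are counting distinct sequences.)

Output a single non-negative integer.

Spec: pairs=3 depth=1 groups=3
Count(depth <= 1) = 1
Count(depth <= 0) = 0
Count(depth == 1) = 1 - 0 = 1

Answer: 1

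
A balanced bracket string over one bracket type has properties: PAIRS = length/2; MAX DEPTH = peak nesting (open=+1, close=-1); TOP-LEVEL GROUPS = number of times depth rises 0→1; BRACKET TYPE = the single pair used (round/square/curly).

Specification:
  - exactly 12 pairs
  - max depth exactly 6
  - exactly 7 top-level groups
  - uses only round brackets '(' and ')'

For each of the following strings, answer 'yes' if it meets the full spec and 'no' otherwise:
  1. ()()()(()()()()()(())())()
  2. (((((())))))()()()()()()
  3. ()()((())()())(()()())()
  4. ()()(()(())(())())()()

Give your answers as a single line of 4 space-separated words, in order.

String 1 '()()()(()()()()()(())())()': depth seq [1 0 1 0 1 0 1 2 1 2 1 2 1 2 1 2 1 2 3 2 1 2 1 0 1 0]
  -> pairs=13 depth=3 groups=5 -> no
String 2 '(((((())))))()()()()()()': depth seq [1 2 3 4 5 6 5 4 3 2 1 0 1 0 1 0 1 0 1 0 1 0 1 0]
  -> pairs=12 depth=6 groups=7 -> yes
String 3 '()()((())()())(()()())()': depth seq [1 0 1 0 1 2 3 2 1 2 1 2 1 0 1 2 1 2 1 2 1 0 1 0]
  -> pairs=12 depth=3 groups=5 -> no
String 4 '()()(()(())(())())()()': depth seq [1 0 1 0 1 2 1 2 3 2 1 2 3 2 1 2 1 0 1 0 1 0]
  -> pairs=11 depth=3 groups=5 -> no

Answer: no yes no no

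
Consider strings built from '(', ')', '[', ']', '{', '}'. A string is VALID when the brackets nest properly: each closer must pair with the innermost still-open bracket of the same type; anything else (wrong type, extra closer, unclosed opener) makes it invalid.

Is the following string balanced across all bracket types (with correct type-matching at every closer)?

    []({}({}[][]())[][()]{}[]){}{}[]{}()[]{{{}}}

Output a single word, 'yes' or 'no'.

Answer: yes

Derivation:
pos 0: push '['; stack = [
pos 1: ']' matches '['; pop; stack = (empty)
pos 2: push '('; stack = (
pos 3: push '{'; stack = ({
pos 4: '}' matches '{'; pop; stack = (
pos 5: push '('; stack = ((
pos 6: push '{'; stack = (({
pos 7: '}' matches '{'; pop; stack = ((
pos 8: push '['; stack = (([
pos 9: ']' matches '['; pop; stack = ((
pos 10: push '['; stack = (([
pos 11: ']' matches '['; pop; stack = ((
pos 12: push '('; stack = (((
pos 13: ')' matches '('; pop; stack = ((
pos 14: ')' matches '('; pop; stack = (
pos 15: push '['; stack = ([
pos 16: ']' matches '['; pop; stack = (
pos 17: push '['; stack = ([
pos 18: push '('; stack = ([(
pos 19: ')' matches '('; pop; stack = ([
pos 20: ']' matches '['; pop; stack = (
pos 21: push '{'; stack = ({
pos 22: '}' matches '{'; pop; stack = (
pos 23: push '['; stack = ([
pos 24: ']' matches '['; pop; stack = (
pos 25: ')' matches '('; pop; stack = (empty)
pos 26: push '{'; stack = {
pos 27: '}' matches '{'; pop; stack = (empty)
pos 28: push '{'; stack = {
pos 29: '}' matches '{'; pop; stack = (empty)
pos 30: push '['; stack = [
pos 31: ']' matches '['; pop; stack = (empty)
pos 32: push '{'; stack = {
pos 33: '}' matches '{'; pop; stack = (empty)
pos 34: push '('; stack = (
pos 35: ')' matches '('; pop; stack = (empty)
pos 36: push '['; stack = [
pos 37: ']' matches '['; pop; stack = (empty)
pos 38: push '{'; stack = {
pos 39: push '{'; stack = {{
pos 40: push '{'; stack = {{{
pos 41: '}' matches '{'; pop; stack = {{
pos 42: '}' matches '{'; pop; stack = {
pos 43: '}' matches '{'; pop; stack = (empty)
end: stack empty → VALID
Verdict: properly nested → yes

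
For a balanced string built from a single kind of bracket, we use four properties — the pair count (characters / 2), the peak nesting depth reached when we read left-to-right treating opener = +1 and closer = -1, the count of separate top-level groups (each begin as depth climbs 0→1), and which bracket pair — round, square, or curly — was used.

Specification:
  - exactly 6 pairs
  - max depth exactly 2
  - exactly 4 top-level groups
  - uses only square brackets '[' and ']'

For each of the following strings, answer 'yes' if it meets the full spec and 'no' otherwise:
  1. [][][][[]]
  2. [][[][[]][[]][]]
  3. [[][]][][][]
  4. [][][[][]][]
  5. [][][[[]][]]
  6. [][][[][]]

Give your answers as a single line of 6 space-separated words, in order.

String 1 '[][][][[]]': depth seq [1 0 1 0 1 0 1 2 1 0]
  -> pairs=5 depth=2 groups=4 -> no
String 2 '[][[][[]][[]][]]': depth seq [1 0 1 2 1 2 3 2 1 2 3 2 1 2 1 0]
  -> pairs=8 depth=3 groups=2 -> no
String 3 '[[][]][][][]': depth seq [1 2 1 2 1 0 1 0 1 0 1 0]
  -> pairs=6 depth=2 groups=4 -> yes
String 4 '[][][[][]][]': depth seq [1 0 1 0 1 2 1 2 1 0 1 0]
  -> pairs=6 depth=2 groups=4 -> yes
String 5 '[][][[[]][]]': depth seq [1 0 1 0 1 2 3 2 1 2 1 0]
  -> pairs=6 depth=3 groups=3 -> no
String 6 '[][][[][]]': depth seq [1 0 1 0 1 2 1 2 1 0]
  -> pairs=5 depth=2 groups=3 -> no

Answer: no no yes yes no no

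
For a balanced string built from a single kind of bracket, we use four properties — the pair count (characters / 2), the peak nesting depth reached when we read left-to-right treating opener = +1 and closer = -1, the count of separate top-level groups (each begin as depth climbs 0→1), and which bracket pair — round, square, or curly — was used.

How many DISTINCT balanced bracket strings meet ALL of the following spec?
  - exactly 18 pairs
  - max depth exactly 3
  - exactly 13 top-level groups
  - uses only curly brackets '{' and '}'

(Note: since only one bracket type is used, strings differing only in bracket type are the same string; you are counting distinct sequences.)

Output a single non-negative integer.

Answer: 10387

Derivation:
Spec: pairs=18 depth=3 groups=13
Count(depth <= 3) = 16575
Count(depth <= 2) = 6188
Count(depth == 3) = 16575 - 6188 = 10387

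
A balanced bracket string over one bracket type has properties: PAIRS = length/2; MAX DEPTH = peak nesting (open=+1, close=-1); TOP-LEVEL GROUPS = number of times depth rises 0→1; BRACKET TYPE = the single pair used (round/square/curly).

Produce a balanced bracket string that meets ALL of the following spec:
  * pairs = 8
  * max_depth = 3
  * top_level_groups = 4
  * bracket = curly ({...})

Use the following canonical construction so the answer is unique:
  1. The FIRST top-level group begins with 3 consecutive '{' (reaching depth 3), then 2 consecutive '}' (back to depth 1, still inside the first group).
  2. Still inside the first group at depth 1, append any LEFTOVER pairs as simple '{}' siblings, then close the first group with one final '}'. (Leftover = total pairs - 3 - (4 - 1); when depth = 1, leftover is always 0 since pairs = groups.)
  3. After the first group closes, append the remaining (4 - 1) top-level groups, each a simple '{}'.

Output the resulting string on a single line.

Answer: {{{}}{}{}}{}{}{}

Derivation:
Spec: pairs=8 depth=3 groups=4
Leftover pairs = 8 - 3 - (4-1) = 2
First group: deep chain of depth 3 + 2 sibling pairs
Remaining 3 groups: simple '{}' each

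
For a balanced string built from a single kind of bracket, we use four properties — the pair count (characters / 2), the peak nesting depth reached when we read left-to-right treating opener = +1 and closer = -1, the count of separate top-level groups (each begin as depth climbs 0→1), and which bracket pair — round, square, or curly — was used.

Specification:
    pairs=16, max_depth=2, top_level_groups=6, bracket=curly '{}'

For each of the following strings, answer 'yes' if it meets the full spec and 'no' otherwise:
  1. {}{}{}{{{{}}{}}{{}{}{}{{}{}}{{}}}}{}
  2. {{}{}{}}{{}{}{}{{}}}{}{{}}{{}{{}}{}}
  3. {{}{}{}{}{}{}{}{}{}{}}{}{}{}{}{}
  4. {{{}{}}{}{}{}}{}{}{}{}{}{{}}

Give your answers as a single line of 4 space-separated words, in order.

Answer: no no yes no

Derivation:
String 1 '{}{}{}{{{{}}{}}{{}{}{}{{}{}}{{}}}}{}': depth seq [1 0 1 0 1 0 1 2 3 4 3 2 3 2 1 2 3 2 3 2 3 2 3 4 3 4 3 2 3 4 3 2 1 0 1 0]
  -> pairs=18 depth=4 groups=5 -> no
String 2 '{{}{}{}}{{}{}{}{{}}}{}{{}}{{}{{}}{}}': depth seq [1 2 1 2 1 2 1 0 1 2 1 2 1 2 1 2 3 2 1 0 1 0 1 2 1 0 1 2 1 2 3 2 1 2 1 0]
  -> pairs=18 depth=3 groups=5 -> no
String 3 '{{}{}{}{}{}{}{}{}{}{}}{}{}{}{}{}': depth seq [1 2 1 2 1 2 1 2 1 2 1 2 1 2 1 2 1 2 1 2 1 0 1 0 1 0 1 0 1 0 1 0]
  -> pairs=16 depth=2 groups=6 -> yes
String 4 '{{{}{}}{}{}{}}{}{}{}{}{}{{}}': depth seq [1 2 3 2 3 2 1 2 1 2 1 2 1 0 1 0 1 0 1 0 1 0 1 0 1 2 1 0]
  -> pairs=14 depth=3 groups=7 -> no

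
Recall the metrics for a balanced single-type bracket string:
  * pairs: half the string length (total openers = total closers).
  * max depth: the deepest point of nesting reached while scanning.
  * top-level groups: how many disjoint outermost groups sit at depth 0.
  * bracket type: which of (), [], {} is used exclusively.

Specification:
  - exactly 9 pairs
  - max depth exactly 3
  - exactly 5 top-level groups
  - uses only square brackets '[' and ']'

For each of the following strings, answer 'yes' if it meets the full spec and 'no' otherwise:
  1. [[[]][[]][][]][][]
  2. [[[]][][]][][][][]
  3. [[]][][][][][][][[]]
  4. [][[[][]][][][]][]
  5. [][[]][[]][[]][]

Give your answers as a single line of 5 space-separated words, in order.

Answer: no yes no no no

Derivation:
String 1 '[[[]][[]][][]][][]': depth seq [1 2 3 2 1 2 3 2 1 2 1 2 1 0 1 0 1 0]
  -> pairs=9 depth=3 groups=3 -> no
String 2 '[[[]][][]][][][][]': depth seq [1 2 3 2 1 2 1 2 1 0 1 0 1 0 1 0 1 0]
  -> pairs=9 depth=3 groups=5 -> yes
String 3 '[[]][][][][][][][[]]': depth seq [1 2 1 0 1 0 1 0 1 0 1 0 1 0 1 0 1 2 1 0]
  -> pairs=10 depth=2 groups=8 -> no
String 4 '[][[[][]][][][]][]': depth seq [1 0 1 2 3 2 3 2 1 2 1 2 1 2 1 0 1 0]
  -> pairs=9 depth=3 groups=3 -> no
String 5 '[][[]][[]][[]][]': depth seq [1 0 1 2 1 0 1 2 1 0 1 2 1 0 1 0]
  -> pairs=8 depth=2 groups=5 -> no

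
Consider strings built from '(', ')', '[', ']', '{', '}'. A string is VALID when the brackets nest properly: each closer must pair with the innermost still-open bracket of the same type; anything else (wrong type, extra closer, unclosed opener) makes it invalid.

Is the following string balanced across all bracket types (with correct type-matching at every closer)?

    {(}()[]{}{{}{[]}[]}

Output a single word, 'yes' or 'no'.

Answer: no

Derivation:
pos 0: push '{'; stack = {
pos 1: push '('; stack = {(
pos 2: saw closer '}' but top of stack is '(' (expected ')') → INVALID
Verdict: type mismatch at position 2: '}' closes '(' → no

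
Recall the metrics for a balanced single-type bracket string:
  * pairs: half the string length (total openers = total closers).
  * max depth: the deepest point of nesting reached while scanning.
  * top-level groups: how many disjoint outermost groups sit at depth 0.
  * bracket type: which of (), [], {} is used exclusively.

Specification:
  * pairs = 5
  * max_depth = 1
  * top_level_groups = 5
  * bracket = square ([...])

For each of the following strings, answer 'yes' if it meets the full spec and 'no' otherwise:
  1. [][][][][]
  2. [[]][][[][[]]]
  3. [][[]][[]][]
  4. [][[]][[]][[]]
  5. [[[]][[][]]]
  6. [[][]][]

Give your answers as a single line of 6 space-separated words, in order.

Answer: yes no no no no no

Derivation:
String 1 '[][][][][]': depth seq [1 0 1 0 1 0 1 0 1 0]
  -> pairs=5 depth=1 groups=5 -> yes
String 2 '[[]][][[][[]]]': depth seq [1 2 1 0 1 0 1 2 1 2 3 2 1 0]
  -> pairs=7 depth=3 groups=3 -> no
String 3 '[][[]][[]][]': depth seq [1 0 1 2 1 0 1 2 1 0 1 0]
  -> pairs=6 depth=2 groups=4 -> no
String 4 '[][[]][[]][[]]': depth seq [1 0 1 2 1 0 1 2 1 0 1 2 1 0]
  -> pairs=7 depth=2 groups=4 -> no
String 5 '[[[]][[][]]]': depth seq [1 2 3 2 1 2 3 2 3 2 1 0]
  -> pairs=6 depth=3 groups=1 -> no
String 6 '[[][]][]': depth seq [1 2 1 2 1 0 1 0]
  -> pairs=4 depth=2 groups=2 -> no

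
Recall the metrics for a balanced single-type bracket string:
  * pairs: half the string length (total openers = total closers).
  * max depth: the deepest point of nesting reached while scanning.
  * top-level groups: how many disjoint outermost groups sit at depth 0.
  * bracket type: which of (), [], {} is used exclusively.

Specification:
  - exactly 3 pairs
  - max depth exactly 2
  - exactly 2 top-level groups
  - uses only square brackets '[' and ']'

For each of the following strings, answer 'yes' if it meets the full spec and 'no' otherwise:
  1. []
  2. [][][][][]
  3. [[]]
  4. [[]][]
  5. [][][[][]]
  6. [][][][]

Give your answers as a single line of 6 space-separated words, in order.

String 1 '[]': depth seq [1 0]
  -> pairs=1 depth=1 groups=1 -> no
String 2 '[][][][][]': depth seq [1 0 1 0 1 0 1 0 1 0]
  -> pairs=5 depth=1 groups=5 -> no
String 3 '[[]]': depth seq [1 2 1 0]
  -> pairs=2 depth=2 groups=1 -> no
String 4 '[[]][]': depth seq [1 2 1 0 1 0]
  -> pairs=3 depth=2 groups=2 -> yes
String 5 '[][][[][]]': depth seq [1 0 1 0 1 2 1 2 1 0]
  -> pairs=5 depth=2 groups=3 -> no
String 6 '[][][][]': depth seq [1 0 1 0 1 0 1 0]
  -> pairs=4 depth=1 groups=4 -> no

Answer: no no no yes no no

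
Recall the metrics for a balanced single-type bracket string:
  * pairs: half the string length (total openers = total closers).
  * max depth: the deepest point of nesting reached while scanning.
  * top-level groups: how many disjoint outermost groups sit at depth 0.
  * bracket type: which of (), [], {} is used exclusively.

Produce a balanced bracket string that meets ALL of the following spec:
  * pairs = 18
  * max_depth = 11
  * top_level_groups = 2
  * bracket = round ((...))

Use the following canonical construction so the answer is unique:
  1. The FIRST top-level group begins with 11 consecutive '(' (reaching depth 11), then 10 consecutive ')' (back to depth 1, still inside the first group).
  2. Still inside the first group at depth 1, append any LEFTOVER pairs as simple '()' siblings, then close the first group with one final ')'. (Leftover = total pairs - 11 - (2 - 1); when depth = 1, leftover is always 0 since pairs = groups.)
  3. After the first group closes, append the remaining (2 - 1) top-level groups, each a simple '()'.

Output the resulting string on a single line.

Answer: ((((((((((())))))))))()()()()()())()

Derivation:
Spec: pairs=18 depth=11 groups=2
Leftover pairs = 18 - 11 - (2-1) = 6
First group: deep chain of depth 11 + 6 sibling pairs
Remaining 1 groups: simple '()' each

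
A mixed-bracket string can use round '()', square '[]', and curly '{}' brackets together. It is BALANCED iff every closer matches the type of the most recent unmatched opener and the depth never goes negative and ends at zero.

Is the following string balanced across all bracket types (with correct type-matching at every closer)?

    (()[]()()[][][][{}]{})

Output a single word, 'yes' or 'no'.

pos 0: push '('; stack = (
pos 1: push '('; stack = ((
pos 2: ')' matches '('; pop; stack = (
pos 3: push '['; stack = ([
pos 4: ']' matches '['; pop; stack = (
pos 5: push '('; stack = ((
pos 6: ')' matches '('; pop; stack = (
pos 7: push '('; stack = ((
pos 8: ')' matches '('; pop; stack = (
pos 9: push '['; stack = ([
pos 10: ']' matches '['; pop; stack = (
pos 11: push '['; stack = ([
pos 12: ']' matches '['; pop; stack = (
pos 13: push '['; stack = ([
pos 14: ']' matches '['; pop; stack = (
pos 15: push '['; stack = ([
pos 16: push '{'; stack = ([{
pos 17: '}' matches '{'; pop; stack = ([
pos 18: ']' matches '['; pop; stack = (
pos 19: push '{'; stack = ({
pos 20: '}' matches '{'; pop; stack = (
pos 21: ')' matches '('; pop; stack = (empty)
end: stack empty → VALID
Verdict: properly nested → yes

Answer: yes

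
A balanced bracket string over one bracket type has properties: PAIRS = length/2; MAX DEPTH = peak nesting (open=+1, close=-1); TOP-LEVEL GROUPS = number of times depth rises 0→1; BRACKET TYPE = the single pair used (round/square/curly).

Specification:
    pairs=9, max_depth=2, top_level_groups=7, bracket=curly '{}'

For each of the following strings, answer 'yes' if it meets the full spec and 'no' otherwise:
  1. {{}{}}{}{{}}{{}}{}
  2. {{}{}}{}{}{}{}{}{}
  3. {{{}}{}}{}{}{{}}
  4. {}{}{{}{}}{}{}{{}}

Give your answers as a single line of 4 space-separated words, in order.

Answer: no yes no no

Derivation:
String 1 '{{}{}}{}{{}}{{}}{}': depth seq [1 2 1 2 1 0 1 0 1 2 1 0 1 2 1 0 1 0]
  -> pairs=9 depth=2 groups=5 -> no
String 2 '{{}{}}{}{}{}{}{}{}': depth seq [1 2 1 2 1 0 1 0 1 0 1 0 1 0 1 0 1 0]
  -> pairs=9 depth=2 groups=7 -> yes
String 3 '{{{}}{}}{}{}{{}}': depth seq [1 2 3 2 1 2 1 0 1 0 1 0 1 2 1 0]
  -> pairs=8 depth=3 groups=4 -> no
String 4 '{}{}{{}{}}{}{}{{}}': depth seq [1 0 1 0 1 2 1 2 1 0 1 0 1 0 1 2 1 0]
  -> pairs=9 depth=2 groups=6 -> no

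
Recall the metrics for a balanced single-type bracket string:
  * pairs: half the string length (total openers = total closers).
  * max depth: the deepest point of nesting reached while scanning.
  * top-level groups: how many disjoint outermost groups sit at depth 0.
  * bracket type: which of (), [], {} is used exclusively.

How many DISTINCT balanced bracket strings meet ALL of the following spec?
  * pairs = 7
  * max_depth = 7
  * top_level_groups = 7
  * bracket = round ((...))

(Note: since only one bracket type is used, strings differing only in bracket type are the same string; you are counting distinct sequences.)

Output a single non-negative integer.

Spec: pairs=7 depth=7 groups=7
Count(depth <= 7) = 1
Count(depth <= 6) = 1
Count(depth == 7) = 1 - 1 = 0

Answer: 0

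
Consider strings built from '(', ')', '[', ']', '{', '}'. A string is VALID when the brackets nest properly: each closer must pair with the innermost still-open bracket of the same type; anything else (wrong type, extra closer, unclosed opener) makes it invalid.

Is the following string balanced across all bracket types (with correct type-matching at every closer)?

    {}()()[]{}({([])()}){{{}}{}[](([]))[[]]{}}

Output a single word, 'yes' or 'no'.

Answer: yes

Derivation:
pos 0: push '{'; stack = {
pos 1: '}' matches '{'; pop; stack = (empty)
pos 2: push '('; stack = (
pos 3: ')' matches '('; pop; stack = (empty)
pos 4: push '('; stack = (
pos 5: ')' matches '('; pop; stack = (empty)
pos 6: push '['; stack = [
pos 7: ']' matches '['; pop; stack = (empty)
pos 8: push '{'; stack = {
pos 9: '}' matches '{'; pop; stack = (empty)
pos 10: push '('; stack = (
pos 11: push '{'; stack = ({
pos 12: push '('; stack = ({(
pos 13: push '['; stack = ({([
pos 14: ']' matches '['; pop; stack = ({(
pos 15: ')' matches '('; pop; stack = ({
pos 16: push '('; stack = ({(
pos 17: ')' matches '('; pop; stack = ({
pos 18: '}' matches '{'; pop; stack = (
pos 19: ')' matches '('; pop; stack = (empty)
pos 20: push '{'; stack = {
pos 21: push '{'; stack = {{
pos 22: push '{'; stack = {{{
pos 23: '}' matches '{'; pop; stack = {{
pos 24: '}' matches '{'; pop; stack = {
pos 25: push '{'; stack = {{
pos 26: '}' matches '{'; pop; stack = {
pos 27: push '['; stack = {[
pos 28: ']' matches '['; pop; stack = {
pos 29: push '('; stack = {(
pos 30: push '('; stack = {((
pos 31: push '['; stack = {(([
pos 32: ']' matches '['; pop; stack = {((
pos 33: ')' matches '('; pop; stack = {(
pos 34: ')' matches '('; pop; stack = {
pos 35: push '['; stack = {[
pos 36: push '['; stack = {[[
pos 37: ']' matches '['; pop; stack = {[
pos 38: ']' matches '['; pop; stack = {
pos 39: push '{'; stack = {{
pos 40: '}' matches '{'; pop; stack = {
pos 41: '}' matches '{'; pop; stack = (empty)
end: stack empty → VALID
Verdict: properly nested → yes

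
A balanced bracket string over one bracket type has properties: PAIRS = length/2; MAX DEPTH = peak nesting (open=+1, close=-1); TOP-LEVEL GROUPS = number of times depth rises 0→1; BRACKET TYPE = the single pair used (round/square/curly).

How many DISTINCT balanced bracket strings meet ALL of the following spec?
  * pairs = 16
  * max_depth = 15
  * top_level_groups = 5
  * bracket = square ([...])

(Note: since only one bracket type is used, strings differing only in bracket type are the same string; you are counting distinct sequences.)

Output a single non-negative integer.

Answer: 0

Derivation:
Spec: pairs=16 depth=15 groups=5
Count(depth <= 15) = 2414425
Count(depth <= 14) = 2414425
Count(depth == 15) = 2414425 - 2414425 = 0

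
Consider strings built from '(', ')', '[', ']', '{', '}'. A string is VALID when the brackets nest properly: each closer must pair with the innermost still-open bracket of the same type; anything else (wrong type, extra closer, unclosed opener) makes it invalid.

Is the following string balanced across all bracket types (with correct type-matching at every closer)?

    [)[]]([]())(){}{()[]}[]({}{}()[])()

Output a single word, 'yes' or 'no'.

Answer: no

Derivation:
pos 0: push '['; stack = [
pos 1: saw closer ')' but top of stack is '[' (expected ']') → INVALID
Verdict: type mismatch at position 1: ')' closes '[' → no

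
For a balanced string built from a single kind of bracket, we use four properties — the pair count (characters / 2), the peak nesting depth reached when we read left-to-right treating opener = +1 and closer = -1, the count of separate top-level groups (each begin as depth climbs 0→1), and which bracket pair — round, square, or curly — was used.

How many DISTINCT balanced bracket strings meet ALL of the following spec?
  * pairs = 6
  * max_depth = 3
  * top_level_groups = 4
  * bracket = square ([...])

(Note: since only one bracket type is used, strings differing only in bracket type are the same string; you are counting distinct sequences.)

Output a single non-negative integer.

Answer: 4

Derivation:
Spec: pairs=6 depth=3 groups=4
Count(depth <= 3) = 14
Count(depth <= 2) = 10
Count(depth == 3) = 14 - 10 = 4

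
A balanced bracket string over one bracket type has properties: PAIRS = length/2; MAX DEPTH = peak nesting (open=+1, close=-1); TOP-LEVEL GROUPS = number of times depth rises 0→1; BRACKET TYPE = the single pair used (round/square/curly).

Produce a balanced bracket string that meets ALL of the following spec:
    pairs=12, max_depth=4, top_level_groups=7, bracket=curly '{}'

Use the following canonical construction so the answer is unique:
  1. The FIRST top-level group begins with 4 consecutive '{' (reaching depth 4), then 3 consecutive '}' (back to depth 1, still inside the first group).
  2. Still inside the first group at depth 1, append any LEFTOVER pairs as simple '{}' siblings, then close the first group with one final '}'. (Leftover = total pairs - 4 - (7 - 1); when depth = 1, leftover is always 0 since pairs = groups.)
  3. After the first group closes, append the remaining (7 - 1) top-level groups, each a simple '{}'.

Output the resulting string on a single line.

Spec: pairs=12 depth=4 groups=7
Leftover pairs = 12 - 4 - (7-1) = 2
First group: deep chain of depth 4 + 2 sibling pairs
Remaining 6 groups: simple '{}' each

Answer: {{{{}}}{}{}}{}{}{}{}{}{}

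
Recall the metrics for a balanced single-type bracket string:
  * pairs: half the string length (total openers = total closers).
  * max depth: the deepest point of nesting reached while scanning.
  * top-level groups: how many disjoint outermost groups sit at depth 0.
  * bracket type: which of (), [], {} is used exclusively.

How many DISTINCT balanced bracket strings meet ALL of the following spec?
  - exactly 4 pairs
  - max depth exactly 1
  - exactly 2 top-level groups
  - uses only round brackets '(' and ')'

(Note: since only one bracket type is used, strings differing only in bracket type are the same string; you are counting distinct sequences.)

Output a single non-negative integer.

Spec: pairs=4 depth=1 groups=2
Count(depth <= 1) = 0
Count(depth <= 0) = 0
Count(depth == 1) = 0 - 0 = 0

Answer: 0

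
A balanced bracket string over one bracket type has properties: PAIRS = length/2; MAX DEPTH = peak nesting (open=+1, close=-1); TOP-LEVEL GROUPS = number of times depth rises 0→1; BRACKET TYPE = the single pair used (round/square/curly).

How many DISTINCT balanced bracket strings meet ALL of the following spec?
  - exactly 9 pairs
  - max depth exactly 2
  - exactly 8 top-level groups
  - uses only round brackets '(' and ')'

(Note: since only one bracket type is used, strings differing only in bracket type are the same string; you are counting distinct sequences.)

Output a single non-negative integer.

Spec: pairs=9 depth=2 groups=8
Count(depth <= 2) = 8
Count(depth <= 1) = 0
Count(depth == 2) = 8 - 0 = 8

Answer: 8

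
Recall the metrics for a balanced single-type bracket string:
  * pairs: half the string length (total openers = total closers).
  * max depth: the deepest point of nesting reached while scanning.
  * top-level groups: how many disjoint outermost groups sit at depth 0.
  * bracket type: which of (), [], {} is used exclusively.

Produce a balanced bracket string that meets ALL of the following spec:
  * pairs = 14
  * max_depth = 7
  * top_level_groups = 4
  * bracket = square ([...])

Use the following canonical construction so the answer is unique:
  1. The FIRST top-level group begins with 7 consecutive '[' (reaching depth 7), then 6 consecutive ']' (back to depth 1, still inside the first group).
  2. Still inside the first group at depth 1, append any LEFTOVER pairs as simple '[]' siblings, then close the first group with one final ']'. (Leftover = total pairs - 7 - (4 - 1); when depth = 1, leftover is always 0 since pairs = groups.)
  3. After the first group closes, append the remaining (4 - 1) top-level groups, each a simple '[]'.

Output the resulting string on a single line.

Spec: pairs=14 depth=7 groups=4
Leftover pairs = 14 - 7 - (4-1) = 4
First group: deep chain of depth 7 + 4 sibling pairs
Remaining 3 groups: simple '[]' each

Answer: [[[[[[[]]]]]][][][][]][][][]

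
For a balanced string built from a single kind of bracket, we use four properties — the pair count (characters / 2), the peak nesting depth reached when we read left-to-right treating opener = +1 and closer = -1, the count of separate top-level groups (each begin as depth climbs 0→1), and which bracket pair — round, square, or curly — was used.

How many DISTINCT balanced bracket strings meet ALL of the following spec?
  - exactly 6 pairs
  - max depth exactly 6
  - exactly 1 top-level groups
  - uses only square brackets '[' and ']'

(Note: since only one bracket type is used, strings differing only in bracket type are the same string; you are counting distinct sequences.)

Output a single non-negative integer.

Answer: 1

Derivation:
Spec: pairs=6 depth=6 groups=1
Count(depth <= 6) = 42
Count(depth <= 5) = 41
Count(depth == 6) = 42 - 41 = 1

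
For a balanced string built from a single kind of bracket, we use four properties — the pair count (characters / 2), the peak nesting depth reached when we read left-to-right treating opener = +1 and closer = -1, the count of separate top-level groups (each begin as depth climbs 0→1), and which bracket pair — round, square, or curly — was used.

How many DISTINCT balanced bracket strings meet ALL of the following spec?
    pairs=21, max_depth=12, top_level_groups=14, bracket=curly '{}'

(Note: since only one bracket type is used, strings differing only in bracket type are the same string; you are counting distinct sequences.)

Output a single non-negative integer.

Spec: pairs=21 depth=12 groups=14
Count(depth <= 12) = 592020
Count(depth <= 11) = 592020
Count(depth == 12) = 592020 - 592020 = 0

Answer: 0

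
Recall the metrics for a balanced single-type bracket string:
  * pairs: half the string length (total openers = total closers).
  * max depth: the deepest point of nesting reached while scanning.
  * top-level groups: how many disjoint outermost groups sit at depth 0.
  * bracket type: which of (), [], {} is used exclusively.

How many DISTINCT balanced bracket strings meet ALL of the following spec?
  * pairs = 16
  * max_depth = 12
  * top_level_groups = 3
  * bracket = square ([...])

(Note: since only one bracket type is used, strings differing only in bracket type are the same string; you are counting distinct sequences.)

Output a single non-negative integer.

Answer: 891

Derivation:
Spec: pairs=16 depth=12 groups=3
Count(depth <= 12) = 7020327
Count(depth <= 11) = 7019436
Count(depth == 12) = 7020327 - 7019436 = 891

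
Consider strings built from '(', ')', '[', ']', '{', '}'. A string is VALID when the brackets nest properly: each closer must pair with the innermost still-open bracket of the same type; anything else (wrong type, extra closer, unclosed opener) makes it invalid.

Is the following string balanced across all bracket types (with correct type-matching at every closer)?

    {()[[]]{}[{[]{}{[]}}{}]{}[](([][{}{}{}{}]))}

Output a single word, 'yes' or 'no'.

pos 0: push '{'; stack = {
pos 1: push '('; stack = {(
pos 2: ')' matches '('; pop; stack = {
pos 3: push '['; stack = {[
pos 4: push '['; stack = {[[
pos 5: ']' matches '['; pop; stack = {[
pos 6: ']' matches '['; pop; stack = {
pos 7: push '{'; stack = {{
pos 8: '}' matches '{'; pop; stack = {
pos 9: push '['; stack = {[
pos 10: push '{'; stack = {[{
pos 11: push '['; stack = {[{[
pos 12: ']' matches '['; pop; stack = {[{
pos 13: push '{'; stack = {[{{
pos 14: '}' matches '{'; pop; stack = {[{
pos 15: push '{'; stack = {[{{
pos 16: push '['; stack = {[{{[
pos 17: ']' matches '['; pop; stack = {[{{
pos 18: '}' matches '{'; pop; stack = {[{
pos 19: '}' matches '{'; pop; stack = {[
pos 20: push '{'; stack = {[{
pos 21: '}' matches '{'; pop; stack = {[
pos 22: ']' matches '['; pop; stack = {
pos 23: push '{'; stack = {{
pos 24: '}' matches '{'; pop; stack = {
pos 25: push '['; stack = {[
pos 26: ']' matches '['; pop; stack = {
pos 27: push '('; stack = {(
pos 28: push '('; stack = {((
pos 29: push '['; stack = {(([
pos 30: ']' matches '['; pop; stack = {((
pos 31: push '['; stack = {(([
pos 32: push '{'; stack = {(([{
pos 33: '}' matches '{'; pop; stack = {(([
pos 34: push '{'; stack = {(([{
pos 35: '}' matches '{'; pop; stack = {(([
pos 36: push '{'; stack = {(([{
pos 37: '}' matches '{'; pop; stack = {(([
pos 38: push '{'; stack = {(([{
pos 39: '}' matches '{'; pop; stack = {(([
pos 40: ']' matches '['; pop; stack = {((
pos 41: ')' matches '('; pop; stack = {(
pos 42: ')' matches '('; pop; stack = {
pos 43: '}' matches '{'; pop; stack = (empty)
end: stack empty → VALID
Verdict: properly nested → yes

Answer: yes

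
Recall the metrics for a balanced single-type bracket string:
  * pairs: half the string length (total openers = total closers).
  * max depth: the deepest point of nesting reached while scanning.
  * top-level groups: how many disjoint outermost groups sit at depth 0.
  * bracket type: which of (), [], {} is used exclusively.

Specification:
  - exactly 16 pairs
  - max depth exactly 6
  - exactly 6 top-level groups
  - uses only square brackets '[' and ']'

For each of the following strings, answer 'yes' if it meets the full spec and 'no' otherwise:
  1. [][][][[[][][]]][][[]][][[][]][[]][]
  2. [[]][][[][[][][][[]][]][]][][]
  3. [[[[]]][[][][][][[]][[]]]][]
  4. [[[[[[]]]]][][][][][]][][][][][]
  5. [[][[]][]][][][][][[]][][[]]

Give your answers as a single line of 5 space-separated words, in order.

String 1 '[][][][[[][][]]][][[]][][[][]][[]][]': depth seq [1 0 1 0 1 0 1 2 3 2 3 2 3 2 1 0 1 0 1 2 1 0 1 0 1 2 1 2 1 0 1 2 1 0 1 0]
  -> pairs=18 depth=3 groups=10 -> no
String 2 '[[]][][[][[][][][[]][]][]][][]': depth seq [1 2 1 0 1 0 1 2 1 2 3 2 3 2 3 2 3 4 3 2 3 2 1 2 1 0 1 0 1 0]
  -> pairs=15 depth=4 groups=5 -> no
String 3 '[[[[]]][[][][][][[]][[]]]][]': depth seq [1 2 3 4 3 2 1 2 3 2 3 2 3 2 3 2 3 4 3 2 3 4 3 2 1 0 1 0]
  -> pairs=14 depth=4 groups=2 -> no
String 4 '[[[[[[]]]]][][][][][]][][][][][]': depth seq [1 2 3 4 5 6 5 4 3 2 1 2 1 2 1 2 1 2 1 2 1 0 1 0 1 0 1 0 1 0 1 0]
  -> pairs=16 depth=6 groups=6 -> yes
String 5 '[[][[]][]][][][][][[]][][[]]': depth seq [1 2 1 2 3 2 1 2 1 0 1 0 1 0 1 0 1 0 1 2 1 0 1 0 1 2 1 0]
  -> pairs=14 depth=3 groups=8 -> no

Answer: no no no yes no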